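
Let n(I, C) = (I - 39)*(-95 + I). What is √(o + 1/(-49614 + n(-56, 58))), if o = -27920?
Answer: I*√34729753954389/35269 ≈ 167.09*I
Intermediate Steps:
n(I, C) = (-95 + I)*(-39 + I) (n(I, C) = (-39 + I)*(-95 + I) = (-95 + I)*(-39 + I))
√(o + 1/(-49614 + n(-56, 58))) = √(-27920 + 1/(-49614 + (3705 + (-56)² - 134*(-56)))) = √(-27920 + 1/(-49614 + (3705 + 3136 + 7504))) = √(-27920 + 1/(-49614 + 14345)) = √(-27920 + 1/(-35269)) = √(-27920 - 1/35269) = √(-984710481/35269) = I*√34729753954389/35269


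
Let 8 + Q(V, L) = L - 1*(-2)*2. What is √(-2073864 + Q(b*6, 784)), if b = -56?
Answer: 2*I*√518271 ≈ 1439.8*I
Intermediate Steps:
Q(V, L) = -4 + L (Q(V, L) = -8 + (L - 1*(-2)*2) = -8 + (L + 2*2) = -8 + (L + 4) = -8 + (4 + L) = -4 + L)
√(-2073864 + Q(b*6, 784)) = √(-2073864 + (-4 + 784)) = √(-2073864 + 780) = √(-2073084) = 2*I*√518271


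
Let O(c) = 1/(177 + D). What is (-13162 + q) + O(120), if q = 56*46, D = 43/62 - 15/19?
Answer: -2206047120/208393 ≈ -10586.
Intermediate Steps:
D = -113/1178 (D = 43*(1/62) - 15*1/19 = 43/62 - 15/19 = -113/1178 ≈ -0.095925)
q = 2576
O(c) = 1178/208393 (O(c) = 1/(177 - 113/1178) = 1/(208393/1178) = 1178/208393)
(-13162 + q) + O(120) = (-13162 + 2576) + 1178/208393 = -10586 + 1178/208393 = -2206047120/208393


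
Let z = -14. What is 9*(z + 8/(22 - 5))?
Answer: -2070/17 ≈ -121.76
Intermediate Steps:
9*(z + 8/(22 - 5)) = 9*(-14 + 8/(22 - 5)) = 9*(-14 + 8/17) = 9*(-230/17) = -2070/17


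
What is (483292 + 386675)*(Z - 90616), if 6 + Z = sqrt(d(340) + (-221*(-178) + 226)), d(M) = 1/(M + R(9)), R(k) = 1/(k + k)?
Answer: -78838149474 + 2609901*sqrt(164703366078)/6121 ≈ -7.8665e+10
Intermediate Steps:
R(k) = 1/(2*k)
d(M) = 1/(1/18 + M) (d(M) = 1/(M + (1/2)/9) = 1/(M + (1/2)*(1/9)) = 1/(M + 1/18) = 1/(1/18 + M))
Z = -6 + 3*sqrt(164703366078)/6121 (Z = -6 + sqrt(18/(1 + 18*340) + (-221*(-178) + 226)) = -6 + sqrt(18/(1 + 6120) + (39338 + 226)) = -6 + sqrt(18/6121 + 39564) = -6 + sqrt(242171262/6121) = -6 + 3*sqrt(164703366078)/6121 ≈ 192.91)
(483292 + 386675)*(Z - 90616) = (483292 + 386675)*((-6 + 3*sqrt(164703366078)/6121) - 90616) = 869967*(-90622 + 3*sqrt(164703366078)/6121) = -78838149474 + 2609901*sqrt(164703366078)/6121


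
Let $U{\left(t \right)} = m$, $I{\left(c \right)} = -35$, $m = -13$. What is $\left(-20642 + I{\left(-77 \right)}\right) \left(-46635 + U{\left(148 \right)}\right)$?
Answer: $964540696$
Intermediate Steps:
$U{\left(t \right)} = -13$
$\left(-20642 + I{\left(-77 \right)}\right) \left(-46635 + U{\left(148 \right)}\right) = \left(-20642 - 35\right) \left(-46635 - 13\right) = \left(-20677\right) \left(-46648\right) = 964540696$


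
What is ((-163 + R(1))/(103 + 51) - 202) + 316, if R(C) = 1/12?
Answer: 208717/1848 ≈ 112.94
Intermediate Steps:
R(C) = 1/12
((-163 + R(1))/(103 + 51) - 202) + 316 = ((-163 + 1/12)/(103 + 51) - 202) + 316 = (-1955/12/154 - 202) + 316 = (-1955/12*1/154 - 202) + 316 = (-1955/1848 - 202) + 316 = -375251/1848 + 316 = 208717/1848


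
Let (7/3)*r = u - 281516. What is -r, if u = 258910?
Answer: 67818/7 ≈ 9688.3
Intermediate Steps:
r = -67818/7 (r = 3*(258910 - 281516)/7 = (3/7)*(-22606) = -67818/7 ≈ -9688.3)
-r = -1*(-67818/7) = 67818/7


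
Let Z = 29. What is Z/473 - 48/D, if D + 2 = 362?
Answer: -511/7095 ≈ -0.072023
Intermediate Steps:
D = 360 (D = -2 + 362 = 360)
Z/473 - 48/D = 29/473 - 48/360 = 29*(1/473) - 48*1/360 = 29/473 - 2/15 = -511/7095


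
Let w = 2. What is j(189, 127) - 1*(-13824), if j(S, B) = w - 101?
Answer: 13725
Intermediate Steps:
j(S, B) = -99 (j(S, B) = 2 - 101 = -99)
j(189, 127) - 1*(-13824) = -99 - 1*(-13824) = -99 + 13824 = 13725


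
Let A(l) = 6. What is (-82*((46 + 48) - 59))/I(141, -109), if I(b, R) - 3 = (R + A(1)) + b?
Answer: -70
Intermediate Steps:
I(b, R) = 9 + R + b (I(b, R) = 3 + ((R + 6) + b) = 3 + ((6 + R) + b) = 3 + (6 + R + b) = 9 + R + b)
(-82*((46 + 48) - 59))/I(141, -109) = (-82*((46 + 48) - 59))/(9 - 109 + 141) = -82*(94 - 59)/41 = -82*35*(1/41) = -2870*1/41 = -70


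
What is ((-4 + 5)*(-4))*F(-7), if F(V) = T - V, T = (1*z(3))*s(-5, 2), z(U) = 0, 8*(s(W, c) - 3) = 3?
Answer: -28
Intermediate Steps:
s(W, c) = 27/8 (s(W, c) = 3 + (1/8)*3 = 3 + 3/8 = 27/8)
T = 0 (T = (1*0)*(27/8) = 0*(27/8) = 0)
F(V) = -V (F(V) = 0 - V = -V)
((-4 + 5)*(-4))*F(-7) = ((-4 + 5)*(-4))*(-1*(-7)) = (1*(-4))*7 = -4*7 = -28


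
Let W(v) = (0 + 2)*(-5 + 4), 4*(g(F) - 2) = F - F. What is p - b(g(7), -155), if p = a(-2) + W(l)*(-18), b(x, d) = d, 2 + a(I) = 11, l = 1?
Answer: 200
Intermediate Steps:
a(I) = 9 (a(I) = -2 + 11 = 9)
g(F) = 2 (g(F) = 2 + (F - F)/4 = 2 + (¼)*0 = 2 + 0 = 2)
W(v) = -2 (W(v) = 2*(-1) = -2)
p = 45 (p = 9 - 2*(-18) = 9 + 36 = 45)
p - b(g(7), -155) = 45 - 1*(-155) = 45 + 155 = 200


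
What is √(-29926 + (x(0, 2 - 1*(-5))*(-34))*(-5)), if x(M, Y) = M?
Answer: I*√29926 ≈ 172.99*I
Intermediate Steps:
√(-29926 + (x(0, 2 - 1*(-5))*(-34))*(-5)) = √(-29926 + (0*(-34))*(-5)) = √(-29926 + 0*(-5)) = √(-29926 + 0) = √(-29926) = I*√29926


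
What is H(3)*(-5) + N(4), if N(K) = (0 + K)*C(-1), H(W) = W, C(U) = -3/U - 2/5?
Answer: -23/5 ≈ -4.6000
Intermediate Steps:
C(U) = -⅖ - 3/U (C(U) = -3/U - 2*⅕ = -3/U - ⅖ = -⅖ - 3/U)
N(K) = 13*K/5 (N(K) = (0 + K)*(-⅖ - 3/(-1)) = K*(-⅖ - 3*(-1)) = K*(-⅖ + 3) = K*(13/5) = 13*K/5)
H(3)*(-5) + N(4) = 3*(-5) + (13/5)*4 = -15 + 52/5 = -23/5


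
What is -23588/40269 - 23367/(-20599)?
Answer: 455076511/829501131 ≈ 0.54861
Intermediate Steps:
-23588/40269 - 23367/(-20599) = -23588*1/40269 - 23367*(-1/20599) = -23588/40269 + 23367/20599 = 455076511/829501131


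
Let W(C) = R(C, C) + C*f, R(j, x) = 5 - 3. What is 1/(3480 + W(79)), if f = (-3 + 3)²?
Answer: 1/3482 ≈ 0.00028719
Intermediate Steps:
f = 0 (f = 0² = 0)
R(j, x) = 2
W(C) = 2 (W(C) = 2 + C*0 = 2 + 0 = 2)
1/(3480 + W(79)) = 1/(3480 + 2) = 1/3482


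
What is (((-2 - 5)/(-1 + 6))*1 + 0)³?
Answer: -343/125 ≈ -2.7440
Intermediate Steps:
(((-2 - 5)/(-1 + 6))*1 + 0)³ = (-7/5*1 + 0)³ = (-7/5 + 0)³ = (-7/5)³ = -343/125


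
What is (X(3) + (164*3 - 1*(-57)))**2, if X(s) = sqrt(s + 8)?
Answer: (549 + sqrt(11))**2 ≈ 3.0505e+5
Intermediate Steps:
X(s) = sqrt(8 + s)
(X(3) + (164*3 - 1*(-57)))**2 = (sqrt(8 + 3) + (164*3 - 1*(-57)))**2 = (sqrt(11) + (492 + 57))**2 = (sqrt(11) + 549)**2 = (549 + sqrt(11))**2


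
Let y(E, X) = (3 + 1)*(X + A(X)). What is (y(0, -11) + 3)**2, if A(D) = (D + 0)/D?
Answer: 1369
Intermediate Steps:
A(D) = 1 (A(D) = D/D = 1)
y(E, X) = 4 + 4*X (y(E, X) = (3 + 1)*(X + 1) = 4*(1 + X) = 4 + 4*X)
(y(0, -11) + 3)**2 = ((4 + 4*(-11)) + 3)**2 = ((4 - 44) + 3)**2 = (-40 + 3)**2 = (-37)**2 = 1369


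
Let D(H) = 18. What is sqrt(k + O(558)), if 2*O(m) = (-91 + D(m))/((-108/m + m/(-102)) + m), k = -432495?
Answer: I*sqrt(146578024843913082)/582162 ≈ 657.64*I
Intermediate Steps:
O(m) = -73/(2*(-108/m + 101*m/102)) (O(m) = ((-91 + 18)/((-108/m + m/(-102)) + m))/2 = (-73/((-108/m + m*(-1/102)) + m))/2 = (-73/((-108/m - m/102) + m))/2 = (-73/(-108/m + 101*m/102))/2 = -73/(2*(-108/m + 101*m/102)))
sqrt(k + O(558)) = sqrt(-432495 - 3723*558/(-11016 + 101*558**2)) = sqrt(-432495 - 3723*558/(-11016 + 101*311364)) = sqrt(-432495 - 3723*558/(-11016 + 31447764)) = sqrt(-432495 - 3723*558/31436748) = sqrt(-432495 - 3723*558*1/31436748) = sqrt(-432495 - 38471/582162) = sqrt(-251782192661/582162) = I*sqrt(146578024843913082)/582162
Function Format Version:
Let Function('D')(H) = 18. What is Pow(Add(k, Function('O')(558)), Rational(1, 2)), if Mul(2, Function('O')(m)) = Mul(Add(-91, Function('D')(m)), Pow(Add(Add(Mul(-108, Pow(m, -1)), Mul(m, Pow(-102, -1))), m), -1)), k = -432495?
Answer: Mul(Rational(1, 582162), I, Pow(146578024843913082, Rational(1, 2))) ≈ Mul(657.64, I)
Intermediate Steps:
Function('O')(m) = Mul(Rational(-73, 2), Pow(Add(Mul(-108, Pow(m, -1)), Mul(Rational(101, 102), m)), -1)) (Function('O')(m) = Mul(Rational(1, 2), Mul(Add(-91, 18), Pow(Add(Add(Mul(-108, Pow(m, -1)), Mul(m, Pow(-102, -1))), m), -1))) = Mul(Rational(1, 2), Mul(-73, Pow(Add(Add(Mul(-108, Pow(m, -1)), Mul(m, Rational(-1, 102))), m), -1))) = Mul(Rational(1, 2), Mul(-73, Pow(Add(Add(Mul(-108, Pow(m, -1)), Mul(Rational(-1, 102), m)), m), -1))) = Mul(Rational(1, 2), Mul(-73, Pow(Add(Mul(-108, Pow(m, -1)), Mul(Rational(101, 102), m)), -1))) = Mul(Rational(-73, 2), Pow(Add(Mul(-108, Pow(m, -1)), Mul(Rational(101, 102), m)), -1)))
Pow(Add(k, Function('O')(558)), Rational(1, 2)) = Pow(Add(-432495, Mul(-3723, 558, Pow(Add(-11016, Mul(101, Pow(558, 2))), -1))), Rational(1, 2)) = Pow(Add(-432495, Mul(-3723, 558, Pow(Add(-11016, Mul(101, 311364)), -1))), Rational(1, 2)) = Pow(Add(-432495, Mul(-3723, 558, Pow(Add(-11016, 31447764), -1))), Rational(1, 2)) = Pow(Add(-432495, Mul(-3723, 558, Pow(31436748, -1))), Rational(1, 2)) = Pow(Add(-432495, Mul(-3723, 558, Rational(1, 31436748))), Rational(1, 2)) = Pow(Add(-432495, Rational(-38471, 582162)), Rational(1, 2)) = Pow(Rational(-251782192661, 582162), Rational(1, 2)) = Mul(Rational(1, 582162), I, Pow(146578024843913082, Rational(1, 2)))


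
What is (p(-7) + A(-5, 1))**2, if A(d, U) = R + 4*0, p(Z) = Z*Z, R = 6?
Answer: 3025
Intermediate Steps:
p(Z) = Z**2
A(d, U) = 6 (A(d, U) = 6 + 4*0 = 6 + 0 = 6)
(p(-7) + A(-5, 1))**2 = ((-7)**2 + 6)**2 = (49 + 6)**2 = 55**2 = 3025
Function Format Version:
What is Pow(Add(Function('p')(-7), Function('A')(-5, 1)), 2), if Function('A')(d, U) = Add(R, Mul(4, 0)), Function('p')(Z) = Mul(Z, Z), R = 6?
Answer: 3025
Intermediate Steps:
Function('p')(Z) = Pow(Z, 2)
Function('A')(d, U) = 6 (Function('A')(d, U) = Add(6, Mul(4, 0)) = Add(6, 0) = 6)
Pow(Add(Function('p')(-7), Function('A')(-5, 1)), 2) = Pow(Add(Pow(-7, 2), 6), 2) = Pow(Add(49, 6), 2) = Pow(55, 2) = 3025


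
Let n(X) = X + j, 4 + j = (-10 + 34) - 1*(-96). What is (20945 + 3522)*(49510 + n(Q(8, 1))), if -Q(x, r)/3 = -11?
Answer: 1215006753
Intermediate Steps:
Q(x, r) = 33 (Q(x, r) = -3*(-11) = 33)
j = 116 (j = -4 + ((-10 + 34) - 1*(-96)) = -4 + (24 + 96) = -4 + 120 = 116)
n(X) = 116 + X (n(X) = X + 116 = 116 + X)
(20945 + 3522)*(49510 + n(Q(8, 1))) = (20945 + 3522)*(49510 + (116 + 33)) = 24467*(49510 + 149) = 24467*49659 = 1215006753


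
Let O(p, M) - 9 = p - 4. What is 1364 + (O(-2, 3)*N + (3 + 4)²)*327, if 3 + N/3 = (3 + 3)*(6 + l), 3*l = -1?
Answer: 108620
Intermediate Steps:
l = -⅓ (l = (⅓)*(-1) = -⅓ ≈ -0.33333)
O(p, M) = 5 + p (O(p, M) = 9 + (p - 4) = 9 + (-4 + p) = 5 + p)
N = 93 (N = -9 + 3*((3 + 3)*(6 - ⅓)) = -9 + 3*(6*(17/3)) = -9 + 3*34 = -9 + 102 = 93)
1364 + (O(-2, 3)*N + (3 + 4)²)*327 = 1364 + ((5 - 2)*93 + (3 + 4)²)*327 = 1364 + (3*93 + 7²)*327 = 1364 + (279 + 49)*327 = 1364 + 328*327 = 1364 + 107256 = 108620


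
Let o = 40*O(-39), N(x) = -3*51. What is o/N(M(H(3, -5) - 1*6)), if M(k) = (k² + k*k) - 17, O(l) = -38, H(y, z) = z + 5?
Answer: 1520/153 ≈ 9.9346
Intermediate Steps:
H(y, z) = 5 + z
M(k) = -17 + 2*k² (M(k) = (k² + k²) - 17 = 2*k² - 17 = -17 + 2*k²)
N(x) = -153
o = -1520 (o = 40*(-38) = -1520)
o/N(M(H(3, -5) - 1*6)) = -1520/(-153) = -1520*(-1/153) = 1520/153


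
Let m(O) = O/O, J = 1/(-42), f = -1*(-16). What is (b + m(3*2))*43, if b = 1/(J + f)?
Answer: 30659/671 ≈ 45.692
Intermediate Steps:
f = 16
J = -1/42 ≈ -0.023810
m(O) = 1
b = 42/671 (b = 1/(-1/42 + 16) = 1/(671/42) = 42/671 ≈ 0.062593)
(b + m(3*2))*43 = (42/671 + 1)*43 = (713/671)*43 = 30659/671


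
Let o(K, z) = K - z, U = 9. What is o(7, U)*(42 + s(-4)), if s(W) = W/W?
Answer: -86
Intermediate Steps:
s(W) = 1
o(7, U)*(42 + s(-4)) = (7 - 1*9)*(42 + 1) = (7 - 9)*43 = -2*43 = -86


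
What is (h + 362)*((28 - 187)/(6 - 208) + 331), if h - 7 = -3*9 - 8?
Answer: 11192507/101 ≈ 1.1082e+5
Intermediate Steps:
h = -28 (h = 7 + (-3*9 - 8) = 7 + (-27 - 8) = 7 - 35 = -28)
(h + 362)*((28 - 187)/(6 - 208) + 331) = (-28 + 362)*((28 - 187)/(6 - 208) + 331) = 334*(-159/(-202) + 331) = 334*(-159*(-1/202) + 331) = 334*(159/202 + 331) = 334*(67021/202) = 11192507/101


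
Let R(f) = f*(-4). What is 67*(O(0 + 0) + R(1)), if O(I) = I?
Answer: -268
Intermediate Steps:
R(f) = -4*f
67*(O(0 + 0) + R(1)) = 67*((0 + 0) - 4*1) = 67*(0 - 4) = 67*(-4) = -268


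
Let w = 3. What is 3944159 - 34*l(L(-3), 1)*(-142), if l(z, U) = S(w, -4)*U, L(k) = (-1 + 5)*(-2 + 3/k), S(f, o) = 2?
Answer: 3953815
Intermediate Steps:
L(k) = -8 + 12/k (L(k) = 4*(-2 + 3/k) = -8 + 12/k)
l(z, U) = 2*U
3944159 - 34*l(L(-3), 1)*(-142) = 3944159 - 68*(-142) = 3944159 + 9656 = 3953815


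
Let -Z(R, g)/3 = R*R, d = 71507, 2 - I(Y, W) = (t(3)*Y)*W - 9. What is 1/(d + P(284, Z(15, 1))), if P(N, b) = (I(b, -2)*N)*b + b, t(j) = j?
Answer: 1/774347132 ≈ 1.2914e-9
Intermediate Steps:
I(Y, W) = 11 - 3*W*Y (I(Y, W) = 2 - ((3*Y)*W - 9) = 2 - (3*W*Y - 9) = 2 - (-9 + 3*W*Y) = 2 + (9 - 3*W*Y) = 11 - 3*W*Y)
Z(R, g) = -3*R**2 (Z(R, g) = -3*R*R = -3*R**2)
P(N, b) = b + N*b*(11 + 6*b) (P(N, b) = ((11 - 3*(-2)*b)*N)*b + b = ((11 + 6*b)*N)*b + b = (N*(11 + 6*b))*b + b = N*b*(11 + 6*b) + b = b + N*b*(11 + 6*b))
1/(d + P(284, Z(15, 1))) = 1/(71507 + (-3*15**2)*(1 + 284*(11 + 6*(-3*15**2)))) = 1/(71507 + (-3*225)*(1 + 284*(11 + 6*(-3*225)))) = 1/(71507 - 675*(1 + 284*(11 + 6*(-675)))) = 1/(71507 - 675*(1 + 284*(11 - 4050))) = 1/(71507 - 675*(1 + 284*(-4039))) = 1/(71507 - 675*(1 - 1147076)) = 1/(71507 - 675*(-1147075)) = 1/(71507 + 774275625) = 1/774347132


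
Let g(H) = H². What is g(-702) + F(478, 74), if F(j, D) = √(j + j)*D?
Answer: 492804 + 148*√239 ≈ 4.9509e+5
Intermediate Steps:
F(j, D) = D*√2*√j (F(j, D) = √(2*j)*D = (√2*√j)*D = D*√2*√j)
g(-702) + F(478, 74) = (-702)² + 74*√2*√478 = 492804 + 148*√239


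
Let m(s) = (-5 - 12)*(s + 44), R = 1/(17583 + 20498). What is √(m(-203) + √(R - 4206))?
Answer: √(3919789402383 + 38081*I*√6099383693485)/38081 ≈ 51.994 + 0.62366*I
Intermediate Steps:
R = 1/38081 ≈ 2.6260e-5
m(s) = -748 - 17*s (m(s) = -17*(44 + s) = -748 - 17*s)
√(m(-203) + √(R - 4206)) = √((-748 - 17*(-203)) + √(1/38081 - 4206)) = √((-748 + 3451) + √(-160168685/38081)) = √(2703 + I*√6099383693485/38081)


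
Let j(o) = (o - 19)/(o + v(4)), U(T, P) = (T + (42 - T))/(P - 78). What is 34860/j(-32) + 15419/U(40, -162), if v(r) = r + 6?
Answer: -8695440/119 ≈ -73071.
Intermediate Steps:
v(r) = 6 + r
U(T, P) = 42/(-78 + P)
j(o) = (-19 + o)/(10 + o) (j(o) = (o - 19)/(o + (6 + 4)) = (-19 + o)/(o + 10) = (-19 + o)/(10 + o))
34860/j(-32) + 15419/U(40, -162) = 34860/(((-19 - 32)/(10 - 32))) + 15419/((42/(-78 - 162))) = 34860/((-51/(-22))) + 15419/((42/(-240))) = 34860/((-1/22*(-51))) + 15419/((42*(-1/240))) = 34860/(51/22) + 15419/(-7/40) = 34860*(22/51) + 15419*(-40/7) = 255640/17 - 616760/7 = -8695440/119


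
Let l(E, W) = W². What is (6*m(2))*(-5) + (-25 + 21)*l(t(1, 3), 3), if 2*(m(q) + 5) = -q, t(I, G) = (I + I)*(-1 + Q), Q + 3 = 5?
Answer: 144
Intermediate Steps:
Q = 2 (Q = -3 + 5 = 2)
t(I, G) = 2*I (t(I, G) = (I + I)*(-1 + 2) = (2*I)*1 = 2*I)
m(q) = -5 - q/2 (m(q) = -5 + (-q)/2 = -5 - q/2)
(6*m(2))*(-5) + (-25 + 21)*l(t(1, 3), 3) = (6*(-5 - ½*2))*(-5) + (-25 + 21)*3² = (6*(-5 - 1))*(-5) - 4*9 = (6*(-6))*(-5) - 36 = -36*(-5) - 36 = 180 - 36 = 144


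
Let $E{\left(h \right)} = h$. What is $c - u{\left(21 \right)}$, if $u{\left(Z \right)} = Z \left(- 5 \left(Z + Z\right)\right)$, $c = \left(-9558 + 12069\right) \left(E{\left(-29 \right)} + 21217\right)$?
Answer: $53207478$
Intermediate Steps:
$c = 53203068$ ($c = \left(-9558 + 12069\right) \left(-29 + 21217\right) = 2511 \cdot 21188 = 53203068$)
$u{\left(Z \right)} = - 10 Z^{2}$ ($u{\left(Z \right)} = Z \left(- 5 \cdot 2 Z\right) = Z \left(- 10 Z\right) = - 10 Z^{2}$)
$c - u{\left(21 \right)} = 53203068 - - 10 \cdot 21^{2} = 53203068 - \left(-10\right) 441 = 53203068 - -4410 = 53203068 + 4410 = 53207478$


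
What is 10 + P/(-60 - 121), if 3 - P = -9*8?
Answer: 1735/181 ≈ 9.5856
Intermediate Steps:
P = 75 (P = 3 - (-9)*8 = 3 - 1*(-72) = 3 + 72 = 75)
10 + P/(-60 - 121) = 10 + 75/(-60 - 121) = 10 + 75/(-181) = 10 - 1/181*75 = 10 - 75/181 = 1735/181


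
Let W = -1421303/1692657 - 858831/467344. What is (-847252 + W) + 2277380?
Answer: 1131305059853611825/791053093008 ≈ 1.4301e+6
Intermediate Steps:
W = -2117943733199/791053093008 (W = -1421303*1/1692657 - 858831*1/467344 = -1421303/1692657 - 858831/467344 = -2117943733199/791053093008 ≈ -2.6774)
(-847252 + W) + 2277380 = (-847252 - 2117943733199/791053093008) + 2277380 = -670223433100947215/791053093008 + 2277380 = 1131305059853611825/791053093008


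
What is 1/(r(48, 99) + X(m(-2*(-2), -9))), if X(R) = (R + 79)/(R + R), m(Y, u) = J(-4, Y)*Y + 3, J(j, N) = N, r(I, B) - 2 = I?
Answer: 19/999 ≈ 0.019019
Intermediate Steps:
r(I, B) = 2 + I
m(Y, u) = 3 + Y² (m(Y, u) = Y*Y + 3 = Y² + 3 = 3 + Y²)
X(R) = (79 + R)/(2*R) (X(R) = (79 + R)/((2*R)) = (79 + R)*(1/(2*R)) = (79 + R)/(2*R))
1/(r(48, 99) + X(m(-2*(-2), -9))) = 1/((2 + 48) + (79 + (3 + (-2*(-2))²))/(2*(3 + (-2*(-2))²))) = 1/(50 + (79 + (3 + 4²))/(2*(3 + 4²))) = 1/(50 + (79 + (3 + 16))/(2*(3 + 16))) = 1/(50 + (½)*(79 + 19)/19) = 1/(50 + (½)*(1/19)*98) = 1/(50 + 49/19) = 1/(999/19) = 19/999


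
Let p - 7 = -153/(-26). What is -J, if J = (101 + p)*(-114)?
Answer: 168777/13 ≈ 12983.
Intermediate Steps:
p = 335/26 (p = 7 - 153/(-26) = 7 - 153*(-1/26) = 7 + 153/26 = 335/26 ≈ 12.885)
J = -168777/13 (J = (101 + 335/26)*(-114) = (2961/26)*(-114) = -168777/13 ≈ -12983.)
-J = -1*(-168777/13) = 168777/13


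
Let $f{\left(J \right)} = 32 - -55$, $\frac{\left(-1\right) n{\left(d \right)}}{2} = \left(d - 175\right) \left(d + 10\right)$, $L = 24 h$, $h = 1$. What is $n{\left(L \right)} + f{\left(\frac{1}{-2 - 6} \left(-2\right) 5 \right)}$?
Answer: $10355$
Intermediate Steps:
$L = 24$ ($L = 24 \cdot 1 = 24$)
$n{\left(d \right)} = - 2 \left(-175 + d\right) \left(10 + d\right)$ ($n{\left(d \right)} = - 2 \left(d - 175\right) \left(d + 10\right) = - 2 \left(-175 + d\right) \left(10 + d\right)$)
$f{\left(J \right)} = 87$ ($f{\left(J \right)} = 32 + 55 = 87$)
$n{\left(L \right)} + f{\left(\frac{1}{-2 - 6} \left(-2\right) 5 \right)} = \left(3500 - 2 \cdot 24^{2} + 330 \cdot 24\right) + 87 = \left(3500 - 1152 + 7920\right) + 87 = 10268 + 87 = 10355$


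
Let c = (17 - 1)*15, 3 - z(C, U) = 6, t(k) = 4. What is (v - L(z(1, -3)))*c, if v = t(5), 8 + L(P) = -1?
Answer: 3120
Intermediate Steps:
z(C, U) = -3 (z(C, U) = 3 - 1*6 = 3 - 6 = -3)
L(P) = -9 (L(P) = -8 - 1 = -9)
v = 4
c = 240 (c = 16*15 = 240)
(v - L(z(1, -3)))*c = (4 - 1*(-9))*240 = (4 + 9)*240 = 13*240 = 3120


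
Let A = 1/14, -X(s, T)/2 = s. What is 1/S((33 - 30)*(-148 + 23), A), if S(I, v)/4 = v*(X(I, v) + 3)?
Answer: 7/1506 ≈ 0.0046481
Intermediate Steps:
X(s, T) = -2*s
A = 1/14 ≈ 0.071429
S(I, v) = 4*v*(3 - 2*I) (S(I, v) = 4*(v*(-2*I + 3)) = 4*(v*(3 - 2*I)) = 4*v*(3 - 2*I))
1/S((33 - 30)*(-148 + 23), A) = 1/(4*(1/14)*(3 - 2*(33 - 30)*(-148 + 23))) = 1/(4*(1/14)*(3 - 6*(-125))) = 1/(4*(1/14)*(3 - 2*(-375))) = 1/(4*(1/14)*(3 + 750)) = 1/(4*(1/14)*753) = 1/(1506/7) = 7/1506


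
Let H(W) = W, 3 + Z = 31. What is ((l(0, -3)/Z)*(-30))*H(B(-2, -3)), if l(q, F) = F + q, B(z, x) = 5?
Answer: 225/14 ≈ 16.071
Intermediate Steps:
Z = 28 (Z = -3 + 31 = 28)
((l(0, -3)/Z)*(-30))*H(B(-2, -3)) = (((-3 + 0)/28)*(-30))*5 = (-3*1/28*(-30))*5 = -3/28*(-30)*5 = (45/14)*5 = 225/14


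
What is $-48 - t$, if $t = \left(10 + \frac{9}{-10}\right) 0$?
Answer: $-48$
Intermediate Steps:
$t = 0$ ($t = \left(10 + 9 \left(- \frac{1}{10}\right)\right) 0 = \left(10 - \frac{9}{10}\right) 0 = \frac{91}{10} \cdot 0 = 0$)
$-48 - t = -48 - 0 = -48 + 0 = -48$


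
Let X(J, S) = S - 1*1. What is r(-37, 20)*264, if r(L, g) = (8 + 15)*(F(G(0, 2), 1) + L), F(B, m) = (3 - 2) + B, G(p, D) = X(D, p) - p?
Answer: -224664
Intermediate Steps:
X(J, S) = -1 + S (X(J, S) = S - 1 = -1 + S)
G(p, D) = -1 (G(p, D) = (-1 + p) - p = -1)
F(B, m) = 1 + B
r(L, g) = 23*L (r(L, g) = (8 + 15)*((1 - 1) + L) = 23*(0 + L) = 23*L)
r(-37, 20)*264 = (23*(-37))*264 = -851*264 = -224664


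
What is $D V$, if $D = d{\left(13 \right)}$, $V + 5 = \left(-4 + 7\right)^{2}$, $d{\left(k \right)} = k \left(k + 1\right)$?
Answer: $728$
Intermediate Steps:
$d{\left(k \right)} = k \left(1 + k\right)$
$V = 4$ ($V = -5 + \left(-4 + 7\right)^{2} = -5 + 3^{2} = -5 + 9 = 4$)
$D = 182$ ($D = 13 \left(1 + 13\right) = 13 \cdot 14 = 182$)
$D V = 182 \cdot 4 = 728$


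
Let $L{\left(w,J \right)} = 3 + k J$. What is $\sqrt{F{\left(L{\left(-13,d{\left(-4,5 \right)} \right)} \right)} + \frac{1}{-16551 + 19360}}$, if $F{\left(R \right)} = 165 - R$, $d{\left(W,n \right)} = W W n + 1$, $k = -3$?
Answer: $\frac{\sqrt{1137646}}{53} \approx 20.125$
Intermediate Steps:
$d{\left(W,n \right)} = 1 + n W^{2}$ ($d{\left(W,n \right)} = W^{2} n + 1 = n W^{2} + 1 = 1 + n W^{2}$)
$L{\left(w,J \right)} = 3 - 3 J$
$\sqrt{F{\left(L{\left(-13,d{\left(-4,5 \right)} \right)} \right)} + \frac{1}{-16551 + 19360}} = \sqrt{\left(165 - \left(3 - 3 \left(1 + 5 \left(-4\right)^{2}\right)\right)\right) + \frac{1}{-16551 + 19360}} = \sqrt{\left(165 - \left(3 - 3 \left(1 + 5 \cdot 16\right)\right)\right) + \frac{1}{2809}} = \sqrt{\left(165 - \left(3 - 3 \left(1 + 80\right)\right)\right) + \frac{1}{2809}} = \sqrt{\left(165 - \left(3 - 243\right)\right) + \frac{1}{2809}} = \sqrt{\left(165 - -240\right) + \frac{1}{2809}} = \sqrt{\left(165 + 240\right) + \frac{1}{2809}} = \sqrt{405 + \frac{1}{2809}} = \sqrt{\frac{1137646}{2809}} = \frac{\sqrt{1137646}}{53}$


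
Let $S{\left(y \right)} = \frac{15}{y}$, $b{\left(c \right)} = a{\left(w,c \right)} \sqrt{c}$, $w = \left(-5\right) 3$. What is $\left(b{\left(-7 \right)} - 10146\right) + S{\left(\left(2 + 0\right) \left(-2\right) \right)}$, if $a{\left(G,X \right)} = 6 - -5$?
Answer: $- \frac{40599}{4} + 11 i \sqrt{7} \approx -10150.0 + 29.103 i$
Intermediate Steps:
$w = -15$
$a{\left(G,X \right)} = 11$ ($a{\left(G,X \right)} = 6 + 5 = 11$)
$b{\left(c \right)} = 11 \sqrt{c}$
$\left(b{\left(-7 \right)} - 10146\right) + S{\left(\left(2 + 0\right) \left(-2\right) \right)} = \left(11 \sqrt{-7} - 10146\right) + \frac{15}{\left(2 + 0\right) \left(-2\right)} = \left(11 i \sqrt{7} - 10146\right) + \frac{15}{2 \left(-2\right)} = \left(11 i \sqrt{7} - 10146\right) + \frac{15}{-4} = \left(-10146 + 11 i \sqrt{7}\right) + 15 \left(- \frac{1}{4}\right) = \left(-10146 + 11 i \sqrt{7}\right) - \frac{15}{4} = - \frac{40599}{4} + 11 i \sqrt{7}$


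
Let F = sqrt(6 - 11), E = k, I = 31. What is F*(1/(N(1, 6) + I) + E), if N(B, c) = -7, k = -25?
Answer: -599*I*sqrt(5)/24 ≈ -55.809*I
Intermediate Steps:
E = -25
F = I*sqrt(5) (F = sqrt(-5) = I*sqrt(5) ≈ 2.2361*I)
F*(1/(N(1, 6) + I) + E) = (I*sqrt(5))*(1/(-7 + 31) - 25) = (I*sqrt(5))*(1/24 - 25) = (I*sqrt(5))*(-599/24) = -599*I*sqrt(5)/24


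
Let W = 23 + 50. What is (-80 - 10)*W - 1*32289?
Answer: -38859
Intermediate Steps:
W = 73
(-80 - 10)*W - 1*32289 = (-80 - 10)*73 - 1*32289 = -90*73 - 32289 = -6570 - 32289 = -38859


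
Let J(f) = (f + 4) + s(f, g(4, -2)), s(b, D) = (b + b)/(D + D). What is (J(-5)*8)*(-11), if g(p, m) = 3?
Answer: 704/3 ≈ 234.67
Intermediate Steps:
s(b, D) = b/D (s(b, D) = (2*b)/((2*D)) = (2*b)*(1/(2*D)) = b/D)
J(f) = 4 + 4*f/3 (J(f) = (f + 4) + f/3 = (4 + f) + f*(1/3) = (4 + f) + f/3 = 4 + 4*f/3)
(J(-5)*8)*(-11) = ((4 + (4/3)*(-5))*8)*(-11) = ((4 - 20/3)*8)*(-11) = -8/3*8*(-11) = -64/3*(-11) = 704/3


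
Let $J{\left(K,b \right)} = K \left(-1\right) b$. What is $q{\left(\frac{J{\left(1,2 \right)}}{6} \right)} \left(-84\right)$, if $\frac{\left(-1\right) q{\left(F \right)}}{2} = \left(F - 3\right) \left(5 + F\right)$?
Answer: $- \frac{7840}{3} \approx -2613.3$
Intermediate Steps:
$J{\left(K,b \right)} = - K b$
$q{\left(F \right)} = - 2 \left(-3 + F\right) \left(5 + F\right)$ ($q{\left(F \right)} = - 2 \left(F - 3\right) \left(5 + F\right) = - 2 \left(-3 + F\right) \left(5 + F\right)$)
$q{\left(\frac{J{\left(1,2 \right)}}{6} \right)} \left(-84\right) = \left(30 - 4 \frac{\left(-1\right) 1 \cdot 2}{6} - 2 \left(\frac{\left(-1\right) 1 \cdot 2}{6}\right)^{2}\right) \left(-84\right) = \left(30 - 4 \left(\left(-2\right) \frac{1}{6}\right) - 2 \left(\left(-2\right) \frac{1}{6}\right)^{2}\right) \left(-84\right) = \left(30 - - \frac{4}{3} - 2 \left(- \frac{1}{3}\right)^{2}\right) \left(-84\right) = \left(30 + \frac{4}{3} - \frac{2}{9}\right) \left(-84\right) = \frac{280}{9} \left(-84\right) = - \frac{7840}{3}$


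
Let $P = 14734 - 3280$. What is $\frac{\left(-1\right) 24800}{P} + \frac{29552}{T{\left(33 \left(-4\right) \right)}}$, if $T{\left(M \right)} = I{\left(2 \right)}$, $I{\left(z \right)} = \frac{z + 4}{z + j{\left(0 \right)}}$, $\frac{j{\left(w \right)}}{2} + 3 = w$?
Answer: $- \frac{112841936}{5727} \approx -19704.0$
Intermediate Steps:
$j{\left(w \right)} = -6 + 2 w$
$I{\left(z \right)} = \frac{4 + z}{-6 + z}$ ($I{\left(z \right)} = \frac{z + 4}{z + \left(-6 + 2 \cdot 0\right)} = \frac{4 + z}{z + \left(-6 + 0\right)} = \frac{4 + z}{z - 6} = \frac{4 + z}{-6 + z}$)
$T{\left(M \right)} = - \frac{3}{2}$ ($T{\left(M \right)} = \frac{4 + 2}{-6 + 2} = \frac{1}{-4} \cdot 6 = \left(- \frac{1}{4}\right) 6 = - \frac{3}{2}$)
$P = 11454$ ($P = 14734 - 3280 = 11454$)
$\frac{\left(-1\right) 24800}{P} + \frac{29552}{T{\left(33 \left(-4\right) \right)}} = \frac{\left(-1\right) 24800}{11454} + \frac{29552}{- \frac{3}{2}} = \left(-24800\right) \frac{1}{11454} + 29552 \left(- \frac{2}{3}\right) = - \frac{12400}{5727} - \frac{59104}{3} = - \frac{112841936}{5727}$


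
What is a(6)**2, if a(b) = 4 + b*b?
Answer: 1600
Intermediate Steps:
a(b) = 4 + b**2
a(6)**2 = (4 + 6**2)**2 = (4 + 36)**2 = 40**2 = 1600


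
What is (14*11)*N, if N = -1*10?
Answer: -1540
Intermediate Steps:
N = -10
(14*11)*N = (14*11)*(-10) = 154*(-10) = -1540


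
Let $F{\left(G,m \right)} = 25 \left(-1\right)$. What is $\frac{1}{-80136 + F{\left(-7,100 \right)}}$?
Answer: $- \frac{1}{80161} \approx -1.2475 \cdot 10^{-5}$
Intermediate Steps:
$F{\left(G,m \right)} = -25$
$\frac{1}{-80136 + F{\left(-7,100 \right)}} = \frac{1}{-80136 - 25} = \frac{1}{-80161} = - \frac{1}{80161}$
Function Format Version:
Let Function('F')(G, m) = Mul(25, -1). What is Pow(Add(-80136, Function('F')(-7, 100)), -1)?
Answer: Rational(-1, 80161) ≈ -1.2475e-5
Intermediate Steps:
Function('F')(G, m) = -25
Pow(Add(-80136, Function('F')(-7, 100)), -1) = Pow(Add(-80136, -25), -1) = Pow(-80161, -1) = Rational(-1, 80161)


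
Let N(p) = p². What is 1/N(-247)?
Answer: 1/61009 ≈ 1.6391e-5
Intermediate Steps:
1/N(-247) = 1/((-247)²) = 1/61009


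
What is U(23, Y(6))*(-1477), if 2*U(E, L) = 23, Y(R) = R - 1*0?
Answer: -33971/2 ≈ -16986.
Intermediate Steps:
Y(R) = R (Y(R) = R + 0 = R)
U(E, L) = 23/2 (U(E, L) = (½)*23 = 23/2)
U(23, Y(6))*(-1477) = (23/2)*(-1477) = -33971/2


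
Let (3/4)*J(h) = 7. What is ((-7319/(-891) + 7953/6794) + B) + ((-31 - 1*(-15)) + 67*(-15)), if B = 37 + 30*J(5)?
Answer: -4204820207/6053454 ≈ -694.62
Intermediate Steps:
J(h) = 28/3 (J(h) = (4/3)*7 = 28/3)
B = 317 (B = 37 + 30*(28/3) = 37 + 280 = 317)
((-7319/(-891) + 7953/6794) + B) + ((-31 - 1*(-15)) + 67*(-15)) = ((-7319/(-891) + 7953/6794) + 317) + ((-31 - 1*(-15)) + 67*(-15)) = ((-7319*(-1/891) + 7953*(1/6794)) + 317) + ((-31 + 15) - 1005) = ((7319/891 + 7953/6794) + 317) + (-16 - 1005) = (56811409/6053454 + 317) - 1021 = 1975756327/6053454 - 1021 = -4204820207/6053454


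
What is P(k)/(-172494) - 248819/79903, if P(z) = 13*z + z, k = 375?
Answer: -1031887508/328161621 ≈ -3.1444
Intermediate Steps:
P(z) = 14*z
P(k)/(-172494) - 248819/79903 = (14*375)/(-172494) - 248819/79903 = 5250*(-1/172494) - 248819*1/79903 = -125/4107 - 248819/79903 = -1031887508/328161621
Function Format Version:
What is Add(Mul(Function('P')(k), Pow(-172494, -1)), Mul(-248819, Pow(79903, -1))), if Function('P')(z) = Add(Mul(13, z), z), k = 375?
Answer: Rational(-1031887508, 328161621) ≈ -3.1444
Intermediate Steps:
Function('P')(z) = Mul(14, z)
Add(Mul(Function('P')(k), Pow(-172494, -1)), Mul(-248819, Pow(79903, -1))) = Add(Mul(Mul(14, 375), Pow(-172494, -1)), Mul(-248819, Pow(79903, -1))) = Add(Mul(5250, Rational(-1, 172494)), Mul(-248819, Rational(1, 79903))) = Add(Rational(-125, 4107), Rational(-248819, 79903)) = Rational(-1031887508, 328161621)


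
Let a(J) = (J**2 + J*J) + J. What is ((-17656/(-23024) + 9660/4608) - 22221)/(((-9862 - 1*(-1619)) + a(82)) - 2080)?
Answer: -12277209157/1772111232 ≈ -6.9280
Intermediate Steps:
a(J) = J + 2*J**2 (a(J) = (J**2 + J**2) + J = 2*J**2 + J = J + 2*J**2)
((-17656/(-23024) + 9660/4608) - 22221)/(((-9862 - 1*(-1619)) + a(82)) - 2080) = ((-17656/(-23024) + 9660/4608) - 22221)/(((-9862 - 1*(-1619)) + 82*(1 + 2*82)) - 2080) = ((-17656*(-1/23024) + 9660*(1/4608)) - 22221)/(((-9862 + 1619) + 82*(1 + 164)) - 2080) = ((2207/2878 + 805/384) - 22221)/((-8243 + 82*165) - 2080) = (1582139/552576 - 22221)/((-8243 + 13530) - 2080) = -12277209157/(552576*(5287 - 2080)) = -12277209157/552576/3207 = -12277209157/552576*1/3207 = -12277209157/1772111232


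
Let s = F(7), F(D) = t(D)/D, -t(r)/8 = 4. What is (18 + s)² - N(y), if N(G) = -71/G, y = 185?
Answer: 1638139/9065 ≈ 180.71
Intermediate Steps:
t(r) = -32 (t(r) = -8*4 = -32)
F(D) = -32/D
s = -32/7 ≈ -4.5714
(18 + s)² - N(y) = (18 - 32/7)² - (-71)/185 = (94/7)² - (-71)/185 = 8836/49 - 1*(-71/185) = 8836/49 + 71/185 = 1638139/9065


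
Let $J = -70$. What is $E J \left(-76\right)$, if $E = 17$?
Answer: $90440$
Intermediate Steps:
$E J \left(-76\right) = 17 \left(-70\right) \left(-76\right) = \left(-1190\right) \left(-76\right) = 90440$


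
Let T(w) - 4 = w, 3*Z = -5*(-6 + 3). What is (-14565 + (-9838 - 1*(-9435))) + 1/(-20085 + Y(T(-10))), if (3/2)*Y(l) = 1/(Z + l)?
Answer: -901926779/60257 ≈ -14968.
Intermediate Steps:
Z = 5 (Z = (-5*(-6 + 3))/3 = (-5*(-3))/3 = (⅓)*15 = 5)
T(w) = 4 + w
Y(l) = 2/(3*(5 + l))
(-14565 + (-9838 - 1*(-9435))) + 1/(-20085 + Y(T(-10))) = (-14565 + (-9838 - 1*(-9435))) + 1/(-20085 + 2/(3*(5 + (4 - 10)))) = (-14565 + (-9838 + 9435)) + 1/(-20085 + 2/(3*(5 - 6))) = (-14565 - 403) + 1/(-20085 + (⅔)/(-1)) = -14968 + 1/(-20085 + (⅔)*(-1)) = -14968 + 1/(-20085 - ⅔) = -14968 + 1/(-60257/3) = -14968 - 3/60257 = -901926779/60257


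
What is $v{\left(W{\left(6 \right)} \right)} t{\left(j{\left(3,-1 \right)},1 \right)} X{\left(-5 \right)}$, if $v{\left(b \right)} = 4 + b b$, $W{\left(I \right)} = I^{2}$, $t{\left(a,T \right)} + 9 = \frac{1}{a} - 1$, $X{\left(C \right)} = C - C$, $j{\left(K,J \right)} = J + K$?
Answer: $0$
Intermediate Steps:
$X{\left(C \right)} = 0$
$t{\left(a,T \right)} = -10 + \frac{1}{a}$ ($t{\left(a,T \right)} = -9 + \left(\frac{1}{a} - 1\right) = -9 - \left(1 - \frac{1}{a}\right) = -10 + \frac{1}{a}$)
$v{\left(b \right)} = 4 + b^{2}$
$v{\left(W{\left(6 \right)} \right)} t{\left(j{\left(3,-1 \right)},1 \right)} X{\left(-5 \right)} = \left(4 + \left(6^{2}\right)^{2}\right) \left(-10 + \frac{1}{-1 + 3}\right) 0 = \left(4 + 36^{2}\right) \left(-10 + \frac{1}{2}\right) 0 = \left(4 + 1296\right) \left(-10 + \frac{1}{2}\right) 0 = 1300 \left(- \frac{19}{2}\right) 0 = \left(-12350\right) 0 = 0$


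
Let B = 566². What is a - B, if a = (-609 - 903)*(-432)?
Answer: 332828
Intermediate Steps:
B = 320356
a = 653184 (a = -1512*(-432) = 653184)
a - B = 653184 - 1*320356 = 653184 - 320356 = 332828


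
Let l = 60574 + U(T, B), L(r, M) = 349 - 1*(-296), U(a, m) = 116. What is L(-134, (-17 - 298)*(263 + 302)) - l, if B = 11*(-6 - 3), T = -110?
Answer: -60045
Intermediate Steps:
B = -99 (B = 11*(-9) = -99)
L(r, M) = 645 (L(r, M) = 349 + 296 = 645)
l = 60690 (l = 60574 + 116 = 60690)
L(-134, (-17 - 298)*(263 + 302)) - l = 645 - 1*60690 = 645 - 60690 = -60045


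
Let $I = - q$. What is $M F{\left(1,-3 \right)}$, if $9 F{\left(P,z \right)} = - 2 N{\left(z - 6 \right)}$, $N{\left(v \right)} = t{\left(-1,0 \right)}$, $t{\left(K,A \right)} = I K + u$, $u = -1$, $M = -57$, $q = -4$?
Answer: $- \frac{190}{3} \approx -63.333$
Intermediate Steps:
$I = 4$ ($I = \left(-1\right) \left(-4\right) = 4$)
$t{\left(K,A \right)} = -1 + 4 K$ ($t{\left(K,A \right)} = 4 K - 1 = -1 + 4 K$)
$N{\left(v \right)} = -5$ ($N{\left(v \right)} = -1 + 4 \left(-1\right) = -1 - 4 = -5$)
$F{\left(P,z \right)} = \frac{10}{9}$ ($F{\left(P,z \right)} = \frac{\left(-2\right) \left(-5\right)}{9} = \frac{1}{9} \cdot 10 = \frac{10}{9}$)
$M F{\left(1,-3 \right)} = \left(-57\right) \frac{10}{9} = - \frac{190}{3}$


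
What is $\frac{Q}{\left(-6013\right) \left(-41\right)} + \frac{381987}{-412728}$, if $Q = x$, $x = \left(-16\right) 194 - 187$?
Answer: $- \frac{31843562973}{33917024008} \approx -0.93887$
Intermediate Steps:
$x = -3291$ ($x = -3104 - 187 = -3291$)
$Q = -3291$
$\frac{Q}{\left(-6013\right) \left(-41\right)} + \frac{381987}{-412728} = - \frac{3291}{\left(-6013\right) \left(-41\right)} + \frac{381987}{-412728} = - \frac{3291}{246533} + 381987 \left(- \frac{1}{412728}\right) = \left(-3291\right) \frac{1}{246533} - \frac{127329}{137576} = - \frac{3291}{246533} - \frac{127329}{137576} = - \frac{31843562973}{33917024008}$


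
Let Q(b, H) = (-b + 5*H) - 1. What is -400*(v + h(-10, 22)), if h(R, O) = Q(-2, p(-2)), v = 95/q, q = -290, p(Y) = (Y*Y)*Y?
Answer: 456200/29 ≈ 15731.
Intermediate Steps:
p(Y) = Y**3 (p(Y) = Y**2*Y = Y**3)
v = -19/58 (v = 95/(-290) = 95*(-1/290) = -19/58 ≈ -0.32759)
Q(b, H) = -1 - b + 5*H
h(R, O) = -39 (h(R, O) = -1 - 1*(-2) + 5*(-2)**3 = -1 + 2 + 5*(-8) = -1 + 2 - 40 = -39)
-400*(v + h(-10, 22)) = -400*(-19/58 - 39) = -400*(-2281/58) = 456200/29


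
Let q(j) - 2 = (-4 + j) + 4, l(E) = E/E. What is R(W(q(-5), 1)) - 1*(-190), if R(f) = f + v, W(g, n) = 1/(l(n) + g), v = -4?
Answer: 371/2 ≈ 185.50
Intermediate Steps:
l(E) = 1
q(j) = 2 + j (q(j) = 2 + ((-4 + j) + 4) = 2 + j)
W(g, n) = 1/(1 + g)
R(f) = -4 + f (R(f) = f - 4 = -4 + f)
R(W(q(-5), 1)) - 1*(-190) = (-4 + 1/(1 + (2 - 5))) - 1*(-190) = (-4 + 1/(1 - 3)) + 190 = (-4 + 1/(-2)) + 190 = (-4 - ½) + 190 = -9/2 + 190 = 371/2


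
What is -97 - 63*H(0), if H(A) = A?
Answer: -97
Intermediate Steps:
-97 - 63*H(0) = -97 - 63*0 = -97 + 0 = -97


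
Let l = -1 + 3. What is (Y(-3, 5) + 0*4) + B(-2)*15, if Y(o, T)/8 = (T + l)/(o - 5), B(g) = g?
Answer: -37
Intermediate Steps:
l = 2
Y(o, T) = 8*(2 + T)/(-5 + o) (Y(o, T) = 8*((T + 2)/(o - 5)) = 8*((2 + T)/(-5 + o)) = 8*(2 + T)/(-5 + o))
(Y(-3, 5) + 0*4) + B(-2)*15 = (8*(2 + 5)/(-5 - 3) + 0*4) - 2*15 = (8*7/(-8) + 0) - 30 = (8*(-⅛)*7 + 0) - 30 = (-7 + 0) - 30 = -7 - 30 = -37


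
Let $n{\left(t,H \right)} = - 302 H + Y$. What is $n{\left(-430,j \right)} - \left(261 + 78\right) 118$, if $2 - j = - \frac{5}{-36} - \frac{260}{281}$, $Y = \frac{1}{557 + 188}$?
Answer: $- \frac{153906827927}{3768210} \approx -40844.0$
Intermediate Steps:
$Y = \frac{1}{745} \approx 0.0013423$
$j = \frac{28187}{10116}$ ($j = 2 - \left(- \frac{5}{-36} - \frac{260}{281}\right) = 2 - \left(\left(-5\right) \left(- \frac{1}{36}\right) - \frac{260}{281}\right) = 2 - \left(\frac{5}{36} - \frac{260}{281}\right) = 2 - - \frac{7955}{10116} = 2 + \frac{7955}{10116} = \frac{28187}{10116} \approx 2.7864$)
$n{\left(t,H \right)} = \frac{1}{745} - 302 H$ ($n{\left(t,H \right)} = - 302 H + \frac{1}{745} = \frac{1}{745} - 302 H$)
$n{\left(-430,j \right)} - \left(261 + 78\right) 118 = \left(\frac{1}{745} - \frac{4256237}{5058}\right) - \left(261 + 78\right) 118 = \left(\frac{1}{745} - \frac{4256237}{5058}\right) - 339 \cdot 118 = - \frac{3170891507}{3768210} - 40002 = - \frac{153906827927}{3768210}$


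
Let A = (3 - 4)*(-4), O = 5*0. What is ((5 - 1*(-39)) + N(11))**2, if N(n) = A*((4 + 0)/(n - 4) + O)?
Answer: 104976/49 ≈ 2142.4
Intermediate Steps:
O = 0
A = 4 (A = -1*(-4) = 4)
N(n) = 16/(-4 + n) (N(n) = 4*((4 + 0)/(n - 4) + 0) = 4*(4/(-4 + n) + 0) = 4*(4/(-4 + n)) = 16/(-4 + n))
((5 - 1*(-39)) + N(11))**2 = ((5 - 1*(-39)) + 16/(-4 + 11))**2 = ((5 + 39) + 16/7)**2 = (44 + 16*(1/7))**2 = (44 + 16/7)**2 = (324/7)**2 = 104976/49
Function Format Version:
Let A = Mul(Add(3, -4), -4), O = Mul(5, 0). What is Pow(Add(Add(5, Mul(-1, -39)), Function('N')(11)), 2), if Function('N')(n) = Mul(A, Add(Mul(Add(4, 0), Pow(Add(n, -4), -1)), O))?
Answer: Rational(104976, 49) ≈ 2142.4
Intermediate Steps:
O = 0
A = 4 (A = Mul(-1, -4) = 4)
Function('N')(n) = Mul(16, Pow(Add(-4, n), -1)) (Function('N')(n) = Mul(4, Add(Mul(Add(4, 0), Pow(Add(n, -4), -1)), 0)) = Mul(4, Add(Mul(4, Pow(Add(-4, n), -1)), 0)) = Mul(4, Mul(4, Pow(Add(-4, n), -1))) = Mul(16, Pow(Add(-4, n), -1)))
Pow(Add(Add(5, Mul(-1, -39)), Function('N')(11)), 2) = Pow(Add(Add(5, Mul(-1, -39)), Mul(16, Pow(Add(-4, 11), -1))), 2) = Pow(Add(Add(5, 39), Mul(16, Pow(7, -1))), 2) = Pow(Add(44, Mul(16, Rational(1, 7))), 2) = Pow(Add(44, Rational(16, 7)), 2) = Pow(Rational(324, 7), 2) = Rational(104976, 49)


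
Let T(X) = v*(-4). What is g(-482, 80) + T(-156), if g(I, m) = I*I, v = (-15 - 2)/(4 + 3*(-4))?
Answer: 464631/2 ≈ 2.3232e+5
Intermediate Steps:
v = 17/8 (v = -17/(4 - 12) = -17/(-8) = -17*(-⅛) = 17/8 ≈ 2.1250)
g(I, m) = I²
T(X) = -17/2 (T(X) = (17/8)*(-4) = -17/2)
g(-482, 80) + T(-156) = (-482)² - 17/2 = 232324 - 17/2 = 464631/2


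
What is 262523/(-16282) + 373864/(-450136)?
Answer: -15532288347/916139294 ≈ -16.954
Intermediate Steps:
262523/(-16282) + 373864/(-450136) = 262523*(-1/16282) + 373864*(-1/450136) = -262523/16282 - 46733/56267 = -15532288347/916139294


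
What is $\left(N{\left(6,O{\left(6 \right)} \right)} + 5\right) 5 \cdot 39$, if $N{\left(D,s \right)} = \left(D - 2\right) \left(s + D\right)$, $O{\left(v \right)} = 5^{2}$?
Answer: $25155$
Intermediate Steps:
$O{\left(v \right)} = 25$
$N{\left(D,s \right)} = \left(-2 + D\right) \left(D + s\right)$
$\left(N{\left(6,O{\left(6 \right)} \right)} + 5\right) 5 \cdot 39 = \left(\left(6^{2} - 12 - 50 + 6 \cdot 25\right) + 5\right) 5 \cdot 39 = \left(\left(36 - 12 - 50 + 150\right) + 5\right) 5 \cdot 39 = \left(124 + 5\right) 5 \cdot 39 = 129 \cdot 5 \cdot 39 = 645 \cdot 39 = 25155$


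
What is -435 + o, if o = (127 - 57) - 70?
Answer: -435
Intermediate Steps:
o = 0 (o = 70 - 70 = 0)
-435 + o = -435 + 0 = -435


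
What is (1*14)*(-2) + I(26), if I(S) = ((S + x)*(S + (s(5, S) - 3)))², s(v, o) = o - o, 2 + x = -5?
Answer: 190941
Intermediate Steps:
x = -7 (x = -2 - 5 = -7)
s(v, o) = 0
I(S) = (-7 + S)²*(-3 + S)² (I(S) = ((S - 7)*(S + (0 - 3)))² = ((-7 + S)*(S - 3))² = ((-7 + S)*(-3 + S))² = (-7 + S)²*(-3 + S)²)
(1*14)*(-2) + I(26) = (1*14)*(-2) + (-7 + 26)²*(-3 + 26)² = 14*(-2) + 19²*23² = -28 + 361*529 = -28 + 190969 = 190941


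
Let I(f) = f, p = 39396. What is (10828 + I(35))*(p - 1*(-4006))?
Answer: 471475926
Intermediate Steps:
(10828 + I(35))*(p - 1*(-4006)) = (10828 + 35)*(39396 - 1*(-4006)) = 10863*(39396 + 4006) = 10863*43402 = 471475926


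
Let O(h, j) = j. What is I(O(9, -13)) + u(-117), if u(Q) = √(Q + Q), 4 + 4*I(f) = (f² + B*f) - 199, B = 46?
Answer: -158 + 3*I*√26 ≈ -158.0 + 15.297*I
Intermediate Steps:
I(f) = -203/4 + f²/4 + 23*f/2 (I(f) = -1 + ((f² + 46*f) - 199)/4 = -1 + (-199 + f² + 46*f)/4 = -1 + (-199/4 + f²/4 + 23*f/2) = -203/4 + f²/4 + 23*f/2)
u(Q) = √2*√Q (u(Q) = √(2*Q) = √2*√Q)
I(O(9, -13)) + u(-117) = (-203/4 + (¼)*(-13)² + (23/2)*(-13)) + √2*√(-117) = (-203/4 + (¼)*169 - 299/2) + √2*(3*I*√13) = (-203/4 + 169/4 - 299/2) + 3*I*√26 = -158 + 3*I*√26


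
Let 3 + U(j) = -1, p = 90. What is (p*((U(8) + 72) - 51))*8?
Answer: 12240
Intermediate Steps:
U(j) = -4 (U(j) = -3 - 1 = -4)
(p*((U(8) + 72) - 51))*8 = (90*((-4 + 72) - 51))*8 = (90*(68 - 51))*8 = (90*17)*8 = 1530*8 = 12240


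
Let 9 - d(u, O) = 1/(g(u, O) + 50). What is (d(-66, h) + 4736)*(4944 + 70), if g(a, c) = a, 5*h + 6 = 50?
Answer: 190333947/8 ≈ 2.3792e+7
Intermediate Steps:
h = 44/5 (h = -6/5 + (⅕)*50 = -6/5 + 10 = 44/5 ≈ 8.8000)
d(u, O) = 9 - 1/(50 + u) (d(u, O) = 9 - 1/(u + 50) = 9 - 1/(50 + u))
(d(-66, h) + 4736)*(4944 + 70) = ((449 + 9*(-66))/(50 - 66) + 4736)*(4944 + 70) = ((449 - 594)/(-16) + 4736)*5014 = (-1/16*(-145) + 4736)*5014 = (145/16 + 4736)*5014 = (75921/16)*5014 = 190333947/8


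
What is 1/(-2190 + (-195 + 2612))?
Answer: 1/227 ≈ 0.0044053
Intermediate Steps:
1/(-2190 + (-195 + 2612)) = 1/(-2190 + 2417) = 1/227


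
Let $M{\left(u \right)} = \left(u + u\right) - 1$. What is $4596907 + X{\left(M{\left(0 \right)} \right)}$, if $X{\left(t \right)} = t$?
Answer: $4596906$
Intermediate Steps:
$M{\left(u \right)} = -1 + 2 u$ ($M{\left(u \right)} = 2 u - 1 = -1 + 2 u$)
$4596907 + X{\left(M{\left(0 \right)} \right)} = 4596907 + \left(-1 + 2 \cdot 0\right) = 4596907 + \left(-1 + 0\right) = 4596907 - 1 = 4596906$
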